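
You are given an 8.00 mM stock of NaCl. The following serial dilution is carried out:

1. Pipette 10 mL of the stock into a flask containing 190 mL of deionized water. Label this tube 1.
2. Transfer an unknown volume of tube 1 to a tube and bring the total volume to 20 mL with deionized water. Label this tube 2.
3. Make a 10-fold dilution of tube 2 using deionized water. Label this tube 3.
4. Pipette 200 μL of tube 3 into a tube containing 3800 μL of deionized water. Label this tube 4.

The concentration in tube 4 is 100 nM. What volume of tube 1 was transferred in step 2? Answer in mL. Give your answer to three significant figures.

Step 1: 10 mL + 190 mL = 200 mL total → factor 200/10 = 20
Step 2: v brought to 20 mL → factor = 20 mL/v
Step 3: 10-fold → factor 10
Step 4: 200 μL + 3800 μL = 4000 μL total → factor 4000/200 = 20
Product of known-step factors = 4000
Overall factor = 8.00 mM / (100 nM) = 80000
Step-2 factor = 80000 / 4000 = 20
v = 20 mL / 20 = 1.00 mL

1.00 mL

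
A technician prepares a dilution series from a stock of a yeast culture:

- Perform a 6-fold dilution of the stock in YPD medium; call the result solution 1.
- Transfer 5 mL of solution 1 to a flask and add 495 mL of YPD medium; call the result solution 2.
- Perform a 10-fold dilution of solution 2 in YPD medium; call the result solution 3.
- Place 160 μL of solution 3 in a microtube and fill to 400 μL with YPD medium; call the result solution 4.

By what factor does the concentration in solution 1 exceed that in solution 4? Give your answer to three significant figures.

Step 1: 6-fold → factor 6
Step 2: 5 mL + 495 mL = 500 mL total → factor 500/5 = 100
Step 3: 10-fold → factor 10
Step 4: 160 μL brought to 400 μL → factor 400/160 = 2.5
Dilution factor to solution 1 = 6; to solution 4 = 15000
[solution 1]/[solution 4] = (factor to solution 4)/(factor to solution 1) = 15000/6 = 2.50 × 10^3

2.50 × 10^3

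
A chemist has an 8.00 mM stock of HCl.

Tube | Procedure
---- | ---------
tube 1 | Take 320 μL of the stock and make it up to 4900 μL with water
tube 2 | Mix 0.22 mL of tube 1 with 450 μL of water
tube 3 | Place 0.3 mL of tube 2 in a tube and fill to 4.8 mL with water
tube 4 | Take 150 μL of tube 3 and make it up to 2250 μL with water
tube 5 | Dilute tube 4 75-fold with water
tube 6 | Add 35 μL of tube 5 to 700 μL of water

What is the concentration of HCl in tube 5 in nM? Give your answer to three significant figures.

9.53 nM

Step 1: 320 μL brought to 4900 μL → factor 4900/320 = 15.312
Step 2: 0.22 mL + 450 μL = 0.67 mL total → factor 0.67/0.22 = 3.0455
Step 3: 0.3 mL brought to 4.8 mL → factor 4.8/0.3 = 16
Step 4: 150 μL brought to 2250 μL → factor 2250/150 = 15
Step 5: 75-fold → factor 75
Dilution factor through tube 5 = 15.312 × 3.0455 × 16 × 15 × 75 = 8.394 × 10^5
[tube 5] = 8.00 mM / 8.394 × 10^5 = 9.531 × 10^-6 mM = 9.53 nM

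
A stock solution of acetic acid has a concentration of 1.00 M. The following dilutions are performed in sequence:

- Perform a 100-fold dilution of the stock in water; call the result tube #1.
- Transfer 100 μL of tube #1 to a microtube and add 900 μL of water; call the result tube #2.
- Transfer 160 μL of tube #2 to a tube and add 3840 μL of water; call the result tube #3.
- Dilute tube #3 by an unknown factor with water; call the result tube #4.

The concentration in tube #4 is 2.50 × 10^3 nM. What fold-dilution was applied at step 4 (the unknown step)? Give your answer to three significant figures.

Step 1: 100-fold → factor 100
Step 2: 100 μL + 900 μL = 1000 μL total → factor 1000/100 = 10
Step 3: 160 μL + 3840 μL = 4000 μL total → factor 4000/160 = 25
Step 4: unknown factor x
Product of known-step factors = 25000
Overall factor = 1.00 M / (2.50 × 10^3 nM) = 4 × 10^5
x = 4 × 10^5 / 25000 = 16.0

16.0-fold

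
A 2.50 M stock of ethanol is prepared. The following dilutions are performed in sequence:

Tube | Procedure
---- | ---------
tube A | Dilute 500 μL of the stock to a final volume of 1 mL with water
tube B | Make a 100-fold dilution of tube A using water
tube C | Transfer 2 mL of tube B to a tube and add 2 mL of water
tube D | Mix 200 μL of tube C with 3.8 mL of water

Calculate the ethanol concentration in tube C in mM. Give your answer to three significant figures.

Step 1: 500 μL brought to 1 mL → factor 1000/500 = 2
Step 2: 100-fold → factor 100
Step 3: 2 mL + 2 mL = 4 mL total → factor 4/2 = 2
Dilution factor through tube C = 2 × 100 × 2 = 400
[tube C] = 2.50 M / 400 = 0.006250 M = 6.25 mM

6.25 mM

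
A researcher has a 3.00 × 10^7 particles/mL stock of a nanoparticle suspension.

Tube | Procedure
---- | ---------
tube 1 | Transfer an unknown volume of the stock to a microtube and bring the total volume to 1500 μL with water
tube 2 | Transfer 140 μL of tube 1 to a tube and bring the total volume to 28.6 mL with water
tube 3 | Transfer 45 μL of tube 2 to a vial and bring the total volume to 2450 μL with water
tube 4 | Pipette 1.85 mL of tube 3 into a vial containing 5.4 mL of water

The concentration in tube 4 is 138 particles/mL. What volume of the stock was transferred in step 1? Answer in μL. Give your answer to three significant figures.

Step 1: v brought to 1500 μL → factor = 1500 μL/v
Step 2: 140 μL brought to 28.6 mL → factor 28600/140 = 204.29
Step 3: 45 μL brought to 2450 μL → factor 2450/45 = 54.444
Step 4: 1.85 mL + 5.4 mL = 7.25 mL total → factor 7.25/1.85 = 3.9189
Product of known-step factors = 43587
Overall factor = 3.00 × 10^7 particles/mL / (138 particles/mL) = 2.1739 × 10^5
Step-1 factor = 2.1739 × 10^5 / 43587 = 4.9875
v = 1500 μL / 4.9875 = 301 μL

301 μL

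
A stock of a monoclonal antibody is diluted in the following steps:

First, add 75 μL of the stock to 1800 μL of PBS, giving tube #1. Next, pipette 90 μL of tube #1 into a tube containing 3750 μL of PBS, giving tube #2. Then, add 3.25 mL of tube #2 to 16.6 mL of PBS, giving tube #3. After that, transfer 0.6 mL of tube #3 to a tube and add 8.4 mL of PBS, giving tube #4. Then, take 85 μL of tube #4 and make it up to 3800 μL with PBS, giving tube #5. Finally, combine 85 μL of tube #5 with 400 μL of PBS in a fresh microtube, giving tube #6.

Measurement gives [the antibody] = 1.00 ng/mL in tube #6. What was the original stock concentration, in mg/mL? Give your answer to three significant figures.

24.9 mg/mL

Step 1: 75 μL + 1800 μL = 1875 μL total → factor 1875/75 = 25
Step 2: 90 μL + 3750 μL = 3840 μL total → factor 3840/90 = 42.667
Step 3: 3.25 mL + 16.6 mL = 19.85 mL total → factor 19.85/3.25 = 6.1077
Step 4: 0.6 mL + 8.4 mL = 9 mL total → factor 9/0.6 = 15
Step 5: 85 μL brought to 3800 μL → factor 3800/85 = 44.706
Step 6: 85 μL + 400 μL = 485 μL total → factor 485/85 = 5.7059
Overall dilution factor = 25 × 42.667 × 6.1077 × 15 × 44.706 × 5.7059 = 2.4928 × 10^7
Stock = 1.00 ng/mL × 2.4928 × 10^7 = 2.493 × 10^7 ng/mL = 24.9 mg/mL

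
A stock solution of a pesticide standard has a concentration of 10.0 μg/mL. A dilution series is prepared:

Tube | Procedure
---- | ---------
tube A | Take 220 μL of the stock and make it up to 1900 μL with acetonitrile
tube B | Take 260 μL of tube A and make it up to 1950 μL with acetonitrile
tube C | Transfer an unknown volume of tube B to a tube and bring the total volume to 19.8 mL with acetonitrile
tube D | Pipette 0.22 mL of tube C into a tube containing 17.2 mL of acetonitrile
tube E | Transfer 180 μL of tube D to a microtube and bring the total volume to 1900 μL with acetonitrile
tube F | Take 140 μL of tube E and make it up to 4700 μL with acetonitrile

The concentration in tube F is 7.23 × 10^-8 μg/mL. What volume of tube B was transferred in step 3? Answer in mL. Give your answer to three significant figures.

0.260 mL

Step 1: 220 μL brought to 1900 μL → factor 1900/220 = 8.6364
Step 2: 260 μL brought to 1950 μL → factor 1950/260 = 7.5
Step 3: v brought to 19.8 mL → factor = 19.8 mL/v
Step 4: 0.22 mL + 17.2 mL = 17.42 mL total → factor 17.42/0.22 = 79.182
Step 5: 180 μL brought to 1900 μL → factor 1900/180 = 10.556
Step 6: 140 μL brought to 4700 μL → factor 4700/140 = 33.571
Product of known-step factors = 1.8175 × 10^6
Overall factor = 10.0 μg/mL / (7.23 × 10^-8 μg/mL) = 1.3831 × 10^8
Step-3 factor = 1.3831 × 10^8 / 1.8175 × 10^6 = 76.101
v = 19.8 mL / 76.101 = 0.260 mL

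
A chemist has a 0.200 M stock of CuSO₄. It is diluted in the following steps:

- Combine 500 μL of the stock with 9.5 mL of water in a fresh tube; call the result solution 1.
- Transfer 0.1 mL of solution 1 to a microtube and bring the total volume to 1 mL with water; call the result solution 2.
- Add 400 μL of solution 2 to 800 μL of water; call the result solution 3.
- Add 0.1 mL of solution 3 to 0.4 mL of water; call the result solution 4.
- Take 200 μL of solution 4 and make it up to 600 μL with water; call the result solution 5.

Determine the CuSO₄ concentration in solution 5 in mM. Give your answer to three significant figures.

Step 1: 500 μL + 9.5 mL = 10000 μL total → factor 10000/500 = 20
Step 2: 0.1 mL brought to 1 mL → factor 1/0.1 = 10
Step 3: 400 μL + 800 μL = 1200 μL total → factor 1200/400 = 3
Step 4: 0.1 mL + 0.4 mL = 0.5 mL total → factor 0.5/0.1 = 5
Step 5: 200 μL brought to 600 μL → factor 600/200 = 3
Overall dilution factor = 20 × 10 × 3 × 5 × 3 = 9000
Final = 0.200 M / 9000 = 2.222 × 10^-5 M = 0.0222 mM

0.0222 mM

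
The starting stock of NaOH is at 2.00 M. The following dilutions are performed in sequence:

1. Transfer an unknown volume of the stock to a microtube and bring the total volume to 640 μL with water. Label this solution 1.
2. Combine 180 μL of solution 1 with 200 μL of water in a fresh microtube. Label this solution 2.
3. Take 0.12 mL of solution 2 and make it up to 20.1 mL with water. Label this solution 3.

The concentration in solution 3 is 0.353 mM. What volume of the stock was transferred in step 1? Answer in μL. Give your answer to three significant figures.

39.9 μL

Step 1: v brought to 640 μL → factor = 640 μL/v
Step 2: 180 μL + 200 μL = 380 μL total → factor 380/180 = 2.1111
Step 3: 0.12 mL brought to 20.1 mL → factor 20.1/0.12 = 167.5
Product of known-step factors = 353.61
Overall factor = 2.00 M / (0.353 mM) = 5665.7
Step-1 factor = 5665.7 / 353.61 = 16.022
v = 640 μL / 16.022 = 39.9 μL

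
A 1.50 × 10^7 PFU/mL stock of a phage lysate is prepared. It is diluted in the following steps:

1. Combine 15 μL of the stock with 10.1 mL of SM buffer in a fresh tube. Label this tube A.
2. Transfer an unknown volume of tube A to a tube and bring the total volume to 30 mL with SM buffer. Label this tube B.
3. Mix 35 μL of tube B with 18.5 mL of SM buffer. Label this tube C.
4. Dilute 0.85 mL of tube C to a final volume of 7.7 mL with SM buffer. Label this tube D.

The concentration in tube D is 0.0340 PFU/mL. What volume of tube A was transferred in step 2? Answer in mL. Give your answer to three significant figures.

0.220 mL

Step 1: 15 μL + 10.1 mL = 10115 μL total → factor 10115/15 = 674.33
Step 2: v brought to 30 mL → factor = 30 mL/v
Step 3: 35 μL + 18.5 mL = 18535 μL total → factor 18535/35 = 529.57
Step 4: 0.85 mL brought to 7.7 mL → factor 7.7/0.85 = 9.0588
Product of known-step factors = 3.235 × 10^6
Overall factor = 1.50 × 10^7 PFU/mL / (0.0340 PFU/mL) = 4.4118 × 10^8
Step-2 factor = 4.4118 × 10^8 / 3.235 × 10^6 = 136.38
v = 30 mL / 136.38 = 0.220 mL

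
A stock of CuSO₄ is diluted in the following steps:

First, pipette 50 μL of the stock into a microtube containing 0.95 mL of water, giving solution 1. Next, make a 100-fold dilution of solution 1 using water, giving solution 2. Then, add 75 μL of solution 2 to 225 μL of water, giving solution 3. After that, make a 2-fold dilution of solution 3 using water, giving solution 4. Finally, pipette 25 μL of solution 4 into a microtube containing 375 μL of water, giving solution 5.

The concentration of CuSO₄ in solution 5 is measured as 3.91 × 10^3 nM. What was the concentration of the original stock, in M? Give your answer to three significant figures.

1.00 M

Step 1: 50 μL + 0.95 mL = 1000 μL total → factor 1000/50 = 20
Step 2: 100-fold → factor 100
Step 3: 75 μL + 225 μL = 300 μL total → factor 300/75 = 4
Step 4: 2-fold → factor 2
Step 5: 25 μL + 375 μL = 400 μL total → factor 400/25 = 16
Overall dilution factor = 20 × 100 × 4 × 2 × 16 = 2.56 × 10^5
Stock = 3.91 × 10^3 nM × 2.56 × 10^5 = 1.001 × 10^9 nM = 1.00 M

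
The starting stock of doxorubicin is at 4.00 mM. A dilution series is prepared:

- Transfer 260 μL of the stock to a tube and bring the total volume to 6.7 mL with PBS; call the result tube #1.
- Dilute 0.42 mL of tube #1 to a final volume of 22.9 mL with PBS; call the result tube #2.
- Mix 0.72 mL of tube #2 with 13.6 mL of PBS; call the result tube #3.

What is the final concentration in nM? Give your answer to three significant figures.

Step 1: 260 μL brought to 6.7 mL → factor 6700/260 = 25.769
Step 2: 0.42 mL brought to 22.9 mL → factor 22.9/0.42 = 54.524
Step 3: 0.72 mL + 13.6 mL = 14.32 mL total → factor 14.32/0.72 = 19.889
Overall dilution factor = 25.769 × 54.524 × 19.889 = 27945
Final = 4.00 mM / 27945 = 0.0001431 mM = 143 nM

143 nM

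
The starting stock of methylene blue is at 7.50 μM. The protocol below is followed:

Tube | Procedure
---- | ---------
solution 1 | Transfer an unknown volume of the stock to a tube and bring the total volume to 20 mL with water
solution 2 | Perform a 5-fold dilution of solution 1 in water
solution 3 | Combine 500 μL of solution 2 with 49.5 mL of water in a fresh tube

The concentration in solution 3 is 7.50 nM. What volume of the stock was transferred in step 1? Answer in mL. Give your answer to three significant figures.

Step 1: v brought to 20 mL → factor = 20 mL/v
Step 2: 5-fold → factor 5
Step 3: 500 μL + 49.5 mL = 50000 μL total → factor 50000/500 = 100
Product of known-step factors = 500
Overall factor = 7.50 μM / (7.50 nM) = 1000
Step-1 factor = 1000 / 500 = 2
v = 20 mL / 2 = 10.0 mL

10.0 mL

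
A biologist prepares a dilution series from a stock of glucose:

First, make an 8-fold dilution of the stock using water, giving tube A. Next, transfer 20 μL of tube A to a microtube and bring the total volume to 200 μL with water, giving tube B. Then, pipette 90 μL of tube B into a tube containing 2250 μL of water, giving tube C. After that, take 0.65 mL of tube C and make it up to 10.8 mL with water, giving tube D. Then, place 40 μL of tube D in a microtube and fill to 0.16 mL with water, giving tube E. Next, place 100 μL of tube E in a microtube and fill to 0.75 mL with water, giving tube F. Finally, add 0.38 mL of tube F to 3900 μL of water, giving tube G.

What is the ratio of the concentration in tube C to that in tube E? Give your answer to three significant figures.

Step 1: 8-fold → factor 8
Step 2: 20 μL brought to 200 μL → factor 200/20 = 10
Step 3: 90 μL + 2250 μL = 2340 μL total → factor 2340/90 = 26
Step 4: 0.65 mL brought to 10.8 mL → factor 10.8/0.65 = 16.615
Step 5: 40 μL brought to 0.16 mL → factor 160/40 = 4
Dilution factor to tube C = 2080; to tube E = 1.3824 × 10^5
[tube C]/[tube E] = (factor to tube E)/(factor to tube C) = 1.3824 × 10^5/2080 = 66.5

66.5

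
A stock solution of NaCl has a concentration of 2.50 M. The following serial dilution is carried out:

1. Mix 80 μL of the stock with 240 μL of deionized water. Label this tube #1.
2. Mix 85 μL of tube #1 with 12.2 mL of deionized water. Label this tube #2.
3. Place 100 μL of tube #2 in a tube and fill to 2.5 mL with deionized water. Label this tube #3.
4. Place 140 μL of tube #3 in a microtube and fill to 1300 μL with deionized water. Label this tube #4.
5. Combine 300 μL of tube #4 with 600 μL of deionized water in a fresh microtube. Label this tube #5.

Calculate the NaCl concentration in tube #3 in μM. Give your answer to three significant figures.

Step 1: 80 μL + 240 μL = 320 μL total → factor 320/80 = 4
Step 2: 85 μL + 12.2 mL = 12285 μL total → factor 12285/85 = 144.53
Step 3: 100 μL brought to 2.5 mL → factor 2500/100 = 25
Dilution factor through tube #3 = 4 × 144.53 × 25 = 14453
[tube #3] = 2.50 M / 14453 = 0.0001730 M = 173 μM

173 μM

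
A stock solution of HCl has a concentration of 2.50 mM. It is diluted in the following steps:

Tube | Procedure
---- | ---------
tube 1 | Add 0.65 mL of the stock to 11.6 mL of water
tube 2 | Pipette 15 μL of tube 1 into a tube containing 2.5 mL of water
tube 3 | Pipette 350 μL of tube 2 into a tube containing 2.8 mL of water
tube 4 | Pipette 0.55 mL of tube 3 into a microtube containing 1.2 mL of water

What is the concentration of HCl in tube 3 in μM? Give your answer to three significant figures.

Step 1: 0.65 mL + 11.6 mL = 12.25 mL total → factor 12.25/0.65 = 18.846
Step 2: 15 μL + 2.5 mL = 2515 μL total → factor 2515/15 = 167.67
Step 3: 350 μL + 2.8 mL = 3150 μL total → factor 3150/350 = 9
Dilution factor through tube 3 = 18.846 × 167.67 × 9 = 28439
[tube 3] = 2.50 mM / 28439 = 8.791 × 10^-5 mM = 0.0879 μM

0.0879 μM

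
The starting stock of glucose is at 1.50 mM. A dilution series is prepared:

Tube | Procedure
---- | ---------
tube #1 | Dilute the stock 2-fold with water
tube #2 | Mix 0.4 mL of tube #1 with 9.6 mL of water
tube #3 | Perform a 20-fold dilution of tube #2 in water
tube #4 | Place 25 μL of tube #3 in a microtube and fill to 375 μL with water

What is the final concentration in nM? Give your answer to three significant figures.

100 nM

Step 1: 2-fold → factor 2
Step 2: 0.4 mL + 9.6 mL = 10 mL total → factor 10/0.4 = 25
Step 3: 20-fold → factor 20
Step 4: 25 μL brought to 375 μL → factor 375/25 = 15
Overall dilution factor = 2 × 25 × 20 × 15 = 15000
Final = 1.50 mM / 15000 = 0.0001000 mM = 100 nM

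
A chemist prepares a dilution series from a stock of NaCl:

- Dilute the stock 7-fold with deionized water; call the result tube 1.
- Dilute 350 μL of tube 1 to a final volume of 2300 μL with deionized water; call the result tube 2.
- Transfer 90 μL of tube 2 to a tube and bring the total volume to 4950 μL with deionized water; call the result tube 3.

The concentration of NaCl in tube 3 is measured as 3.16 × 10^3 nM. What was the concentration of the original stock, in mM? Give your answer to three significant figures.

7.99 mM

Step 1: 7-fold → factor 7
Step 2: 350 μL brought to 2300 μL → factor 2300/350 = 6.5714
Step 3: 90 μL brought to 4950 μL → factor 4950/90 = 55
Overall dilution factor = 7 × 6.5714 × 55 = 2530
Stock = 3.16 × 10^3 nM × 2530 = 7.995 × 10^6 nM = 7.99 mM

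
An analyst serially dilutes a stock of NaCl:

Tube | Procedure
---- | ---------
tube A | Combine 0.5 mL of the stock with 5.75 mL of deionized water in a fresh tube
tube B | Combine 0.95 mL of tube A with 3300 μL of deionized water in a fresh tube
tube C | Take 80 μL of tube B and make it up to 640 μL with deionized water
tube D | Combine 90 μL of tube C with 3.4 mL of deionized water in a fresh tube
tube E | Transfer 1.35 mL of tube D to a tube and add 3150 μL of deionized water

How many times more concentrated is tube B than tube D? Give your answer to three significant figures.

310

Step 1: 0.5 mL + 5.75 mL = 6.25 mL total → factor 6.25/0.5 = 12.5
Step 2: 0.95 mL + 3300 μL = 4.25 mL total → factor 4.25/0.95 = 4.4737
Step 3: 80 μL brought to 640 μL → factor 640/80 = 8
Step 4: 90 μL + 3.4 mL = 3490 μL total → factor 3490/90 = 38.778
Dilution factor to tube B = 55.921; to tube D = 17348
[tube B]/[tube D] = (factor to tube D)/(factor to tube B) = 17348/55.921 = 310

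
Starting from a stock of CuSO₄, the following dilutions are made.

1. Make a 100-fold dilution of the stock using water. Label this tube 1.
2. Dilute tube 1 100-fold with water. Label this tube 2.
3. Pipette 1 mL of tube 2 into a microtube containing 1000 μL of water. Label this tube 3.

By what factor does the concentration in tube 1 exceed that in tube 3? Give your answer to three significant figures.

200

Step 1: 100-fold → factor 100
Step 2: 100-fold → factor 100
Step 3: 1 mL + 1000 μL = 2 mL total → factor 2/1 = 2
Dilution factor to tube 1 = 100; to tube 3 = 20000
[tube 1]/[tube 3] = (factor to tube 3)/(factor to tube 1) = 20000/100 = 200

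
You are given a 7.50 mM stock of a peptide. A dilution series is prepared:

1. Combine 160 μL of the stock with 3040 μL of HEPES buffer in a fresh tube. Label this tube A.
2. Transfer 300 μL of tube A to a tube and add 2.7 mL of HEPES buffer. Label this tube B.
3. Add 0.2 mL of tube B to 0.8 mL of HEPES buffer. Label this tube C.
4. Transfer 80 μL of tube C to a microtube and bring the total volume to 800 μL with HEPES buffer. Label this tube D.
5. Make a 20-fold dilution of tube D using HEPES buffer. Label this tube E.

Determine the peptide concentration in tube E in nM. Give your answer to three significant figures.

37.5 nM

Step 1: 160 μL + 3040 μL = 3200 μL total → factor 3200/160 = 20
Step 2: 300 μL + 2.7 mL = 3000 μL total → factor 3000/300 = 10
Step 3: 0.2 mL + 0.8 mL = 1 mL total → factor 1/0.2 = 5
Step 4: 80 μL brought to 800 μL → factor 800/80 = 10
Step 5: 20-fold → factor 20
Overall dilution factor = 20 × 10 × 5 × 10 × 20 = 2 × 10^5
Final = 7.50 mM / 2 × 10^5 = 3.750 × 10^-5 mM = 37.5 nM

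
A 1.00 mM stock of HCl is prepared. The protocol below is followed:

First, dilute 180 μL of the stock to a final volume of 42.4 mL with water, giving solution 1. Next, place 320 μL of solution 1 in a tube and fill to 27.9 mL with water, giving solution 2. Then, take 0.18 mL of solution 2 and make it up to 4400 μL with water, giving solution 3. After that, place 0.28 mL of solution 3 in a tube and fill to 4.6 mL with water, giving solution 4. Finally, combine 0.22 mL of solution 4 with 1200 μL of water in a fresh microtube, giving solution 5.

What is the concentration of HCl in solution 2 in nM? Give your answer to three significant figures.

48.7 nM

Step 1: 180 μL brought to 42.4 mL → factor 42400/180 = 235.56
Step 2: 320 μL brought to 27.9 mL → factor 27900/320 = 87.188
Dilution factor through solution 2 = 235.56 × 87.188 = 20538
[solution 2] = 1.00 mM / 20538 = 4.869 × 10^-5 mM = 48.7 nM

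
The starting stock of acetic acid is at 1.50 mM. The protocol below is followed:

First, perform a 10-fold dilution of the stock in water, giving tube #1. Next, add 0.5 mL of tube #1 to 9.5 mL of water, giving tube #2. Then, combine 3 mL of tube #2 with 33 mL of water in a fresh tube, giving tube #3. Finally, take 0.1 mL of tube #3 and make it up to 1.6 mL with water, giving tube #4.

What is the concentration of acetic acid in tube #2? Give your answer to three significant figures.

Step 1: 10-fold → factor 10
Step 2: 0.5 mL + 9.5 mL = 10 mL total → factor 10/0.5 = 20
Dilution factor through tube #2 = 10 × 20 = 200
[tube #2] = 1.50 mM / 200 = 0.00750 mM

0.00750 mM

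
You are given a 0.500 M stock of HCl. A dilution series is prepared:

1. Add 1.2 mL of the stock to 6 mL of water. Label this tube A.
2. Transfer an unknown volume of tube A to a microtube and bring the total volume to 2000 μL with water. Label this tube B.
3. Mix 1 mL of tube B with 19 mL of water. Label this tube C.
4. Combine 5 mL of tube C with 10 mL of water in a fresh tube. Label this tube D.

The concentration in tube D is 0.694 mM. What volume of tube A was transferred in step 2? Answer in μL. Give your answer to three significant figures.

Step 1: 1.2 mL + 6 mL = 7.2 mL total → factor 7.2/1.2 = 6
Step 2: v brought to 2000 μL → factor = 2000 μL/v
Step 3: 1 mL + 19 mL = 20 mL total → factor 20/1 = 20
Step 4: 5 mL + 10 mL = 15 mL total → factor 15/5 = 3
Product of known-step factors = 360
Overall factor = 0.500 M / (0.694 mM) = 720.46
Step-2 factor = 720.46 / 360 = 2.0013
v = 2000 μL / 2.0013 = 999 μL

999 μL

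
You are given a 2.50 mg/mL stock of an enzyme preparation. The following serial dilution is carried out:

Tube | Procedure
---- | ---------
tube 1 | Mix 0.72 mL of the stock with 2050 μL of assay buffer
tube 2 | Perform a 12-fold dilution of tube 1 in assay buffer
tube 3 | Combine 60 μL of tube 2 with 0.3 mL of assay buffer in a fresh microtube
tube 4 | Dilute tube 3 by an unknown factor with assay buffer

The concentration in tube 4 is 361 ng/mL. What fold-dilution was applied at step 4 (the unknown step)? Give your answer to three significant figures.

Step 1: 0.72 mL + 2050 μL = 2.77 mL total → factor 2.77/0.72 = 3.8472
Step 2: 12-fold → factor 12
Step 3: 60 μL + 0.3 mL = 360 μL total → factor 360/60 = 6
Step 4: unknown factor x
Product of known-step factors = 277
Overall factor = 2.50 mg/mL / (361 ng/mL) = 6925.2
x = 6925.2 / 277 = 25.0

25.0-fold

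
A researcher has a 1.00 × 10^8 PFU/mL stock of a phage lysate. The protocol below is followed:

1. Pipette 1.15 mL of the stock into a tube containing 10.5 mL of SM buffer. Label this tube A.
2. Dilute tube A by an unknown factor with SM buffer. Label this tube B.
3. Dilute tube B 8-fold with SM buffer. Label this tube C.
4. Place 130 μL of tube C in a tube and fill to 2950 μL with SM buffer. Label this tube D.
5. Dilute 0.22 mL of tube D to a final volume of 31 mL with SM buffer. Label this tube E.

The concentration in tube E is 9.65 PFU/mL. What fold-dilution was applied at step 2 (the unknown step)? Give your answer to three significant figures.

40.0-fold

Step 1: 1.15 mL + 10.5 mL = 11.65 mL total → factor 11.65/1.15 = 10.13
Step 2: unknown factor x
Step 3: 8-fold → factor 8
Step 4: 130 μL brought to 2950 μL → factor 2950/130 = 22.692
Step 5: 0.22 mL brought to 31 mL → factor 31/0.22 = 140.91
Product of known-step factors = 2.5914 × 10^5
Overall factor = 1.00 × 10^8 PFU/mL / (9.65 PFU/mL) = 1.0363 × 10^7
x = 1.0363 × 10^7 / 2.5914 × 10^5 = 40.0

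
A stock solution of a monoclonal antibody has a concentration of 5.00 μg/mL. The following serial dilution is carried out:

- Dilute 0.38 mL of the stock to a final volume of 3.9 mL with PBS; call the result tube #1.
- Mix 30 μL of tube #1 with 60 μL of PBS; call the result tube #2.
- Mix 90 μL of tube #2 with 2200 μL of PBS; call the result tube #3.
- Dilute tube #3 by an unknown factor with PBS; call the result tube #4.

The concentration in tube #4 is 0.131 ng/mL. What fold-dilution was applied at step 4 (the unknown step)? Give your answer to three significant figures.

48.7-fold

Step 1: 0.38 mL brought to 3.9 mL → factor 3.9/0.38 = 10.263
Step 2: 30 μL + 60 μL = 90 μL total → factor 90/30 = 3
Step 3: 90 μL + 2200 μL = 2290 μL total → factor 2290/90 = 25.444
Step 4: unknown factor x
Product of known-step factors = 783.42
Overall factor = 5.00 μg/mL / (0.131 ng/mL) = 38168
x = 38168 / 783.42 = 48.7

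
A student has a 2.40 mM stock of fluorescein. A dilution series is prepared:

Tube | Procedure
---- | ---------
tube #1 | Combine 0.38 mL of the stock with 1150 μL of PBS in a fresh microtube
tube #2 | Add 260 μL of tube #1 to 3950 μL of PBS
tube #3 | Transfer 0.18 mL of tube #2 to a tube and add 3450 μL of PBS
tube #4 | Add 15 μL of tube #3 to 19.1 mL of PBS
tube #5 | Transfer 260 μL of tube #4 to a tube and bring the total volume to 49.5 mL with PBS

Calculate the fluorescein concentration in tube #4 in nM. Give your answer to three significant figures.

Step 1: 0.38 mL + 1150 μL = 1.53 mL total → factor 1.53/0.38 = 4.0263
Step 2: 260 μL + 3950 μL = 4210 μL total → factor 4210/260 = 16.192
Step 3: 0.18 mL + 3450 μL = 3.63 mL total → factor 3.63/0.18 = 20.167
Step 4: 15 μL + 19.1 mL = 19115 μL total → factor 19115/15 = 1274.3
Dilution factor through tube #4 = 4.0263 × 16.192 × 20.167 × 1274.3 = 1.6755 × 10^6
[tube #4] = 2.40 mM / 1.6755 × 10^6 = 1.432 × 10^-6 mM = 1.43 nM

1.43 nM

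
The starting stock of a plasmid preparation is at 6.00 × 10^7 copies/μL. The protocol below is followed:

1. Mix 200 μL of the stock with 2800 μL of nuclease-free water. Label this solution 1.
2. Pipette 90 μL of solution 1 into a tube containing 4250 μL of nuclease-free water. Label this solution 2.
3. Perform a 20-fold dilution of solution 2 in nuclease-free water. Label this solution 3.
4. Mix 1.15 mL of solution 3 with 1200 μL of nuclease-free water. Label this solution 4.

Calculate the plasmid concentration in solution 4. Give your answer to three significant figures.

2.03 × 10^3 copies/μL

Step 1: 200 μL + 2800 μL = 3000 μL total → factor 3000/200 = 15
Step 2: 90 μL + 4250 μL = 4340 μL total → factor 4340/90 = 48.222
Step 3: 20-fold → factor 20
Step 4: 1.15 mL + 1200 μL = 2.35 mL total → factor 2.35/1.15 = 2.0435
Dilution factor through solution 4 = 15 × 48.222 × 20 × 2.0435 = 29562
[solution 4] = 6.00 × 10^7 copies/μL / 29562 = 2.03 × 10^3 copies/μL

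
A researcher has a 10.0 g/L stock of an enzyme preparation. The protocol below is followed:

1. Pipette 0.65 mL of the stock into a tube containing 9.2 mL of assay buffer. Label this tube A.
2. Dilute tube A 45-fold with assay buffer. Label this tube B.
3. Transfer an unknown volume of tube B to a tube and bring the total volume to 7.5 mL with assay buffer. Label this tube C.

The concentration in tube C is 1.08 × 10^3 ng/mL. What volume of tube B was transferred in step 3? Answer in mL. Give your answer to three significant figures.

Step 1: 0.65 mL + 9.2 mL = 9.85 mL total → factor 9.85/0.65 = 15.154
Step 2: 45-fold → factor 45
Step 3: v brought to 7.5 mL → factor = 7.5 mL/v
Product of known-step factors = 681.92
Overall factor = 10.0 g/L / (1.08 × 10^3 ng/mL) = 9259.3
Step-3 factor = 9259.3 / 681.92 = 13.578
v = 7.5 mL / 13.578 = 0.552 mL

0.552 mL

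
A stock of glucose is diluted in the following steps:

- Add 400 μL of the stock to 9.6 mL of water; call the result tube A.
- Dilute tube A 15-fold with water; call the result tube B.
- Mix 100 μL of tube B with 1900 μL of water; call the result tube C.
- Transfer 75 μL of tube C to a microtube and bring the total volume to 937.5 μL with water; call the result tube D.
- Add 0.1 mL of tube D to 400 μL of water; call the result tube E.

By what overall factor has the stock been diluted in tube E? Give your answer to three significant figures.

Step 1: 400 μL + 9.6 mL = 10000 μL total → factor 10000/400 = 25
Step 2: 15-fold → factor 15
Step 3: 100 μL + 1900 μL = 2000 μL total → factor 2000/100 = 20
Step 4: 75 μL brought to 937.5 μL → factor 937.5/75 = 12.5
Step 5: 0.1 mL + 400 μL = 0.5 mL total → factor 0.5/0.1 = 5
Overall dilution factor = 25 × 15 × 20 × 12.5 × 5 = 4.6875 × 10^5

4.69 × 10^5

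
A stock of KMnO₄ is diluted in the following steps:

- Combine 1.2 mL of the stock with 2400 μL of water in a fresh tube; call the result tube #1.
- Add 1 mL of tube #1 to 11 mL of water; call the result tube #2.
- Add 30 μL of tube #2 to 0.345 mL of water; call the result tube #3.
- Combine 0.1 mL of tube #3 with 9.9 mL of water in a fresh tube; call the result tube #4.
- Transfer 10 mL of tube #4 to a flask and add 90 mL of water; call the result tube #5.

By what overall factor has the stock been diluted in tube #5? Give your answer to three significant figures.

4.50 × 10^5

Step 1: 1.2 mL + 2400 μL = 3.6 mL total → factor 3.6/1.2 = 3
Step 2: 1 mL + 11 mL = 12 mL total → factor 12/1 = 12
Step 3: 30 μL + 0.345 mL = 375 μL total → factor 375/30 = 12.5
Step 4: 0.1 mL + 9.9 mL = 10 mL total → factor 10/0.1 = 100
Step 5: 10 mL + 90 mL = 100 mL total → factor 100/10 = 10
Overall dilution factor = 3 × 12 × 12.5 × 100 × 10 = 4.5 × 10^5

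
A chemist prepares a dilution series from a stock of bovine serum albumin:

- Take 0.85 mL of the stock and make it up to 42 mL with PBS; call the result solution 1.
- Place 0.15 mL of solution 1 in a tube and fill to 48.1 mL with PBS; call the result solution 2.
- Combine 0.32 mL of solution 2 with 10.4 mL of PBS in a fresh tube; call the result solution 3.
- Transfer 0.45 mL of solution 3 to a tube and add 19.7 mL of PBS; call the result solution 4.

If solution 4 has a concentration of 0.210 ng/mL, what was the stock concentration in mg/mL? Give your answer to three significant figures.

4.99 mg/mL

Step 1: 0.85 mL brought to 42 mL → factor 42/0.85 = 49.412
Step 2: 0.15 mL brought to 48.1 mL → factor 48.1/0.15 = 320.67
Step 3: 0.32 mL + 10.4 mL = 10.72 mL total → factor 10.72/0.32 = 33.5
Step 4: 0.45 mL + 19.7 mL = 20.15 mL total → factor 20.15/0.45 = 44.778
Overall dilution factor = 49.412 × 320.67 × 33.5 × 44.778 = 2.3768 × 10^7
Stock = 0.210 ng/mL × 2.3768 × 10^7 = 4.991 × 10^6 ng/mL = 4.99 mg/mL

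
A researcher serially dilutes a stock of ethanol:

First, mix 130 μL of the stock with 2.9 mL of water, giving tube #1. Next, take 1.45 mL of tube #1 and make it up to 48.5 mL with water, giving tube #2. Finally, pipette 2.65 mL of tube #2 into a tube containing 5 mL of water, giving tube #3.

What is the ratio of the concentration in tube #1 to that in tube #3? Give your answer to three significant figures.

Step 1: 130 μL + 2.9 mL = 3030 μL total → factor 3030/130 = 23.308
Step 2: 1.45 mL brought to 48.5 mL → factor 48.5/1.45 = 33.448
Step 3: 2.65 mL + 5 mL = 7.65 mL total → factor 7.65/2.65 = 2.8868
Dilution factor to tube #1 = 23.308; to tube #3 = 2250.5
[tube #1]/[tube #3] = (factor to tube #3)/(factor to tube #1) = 2250.5/23.308 = 96.6

96.6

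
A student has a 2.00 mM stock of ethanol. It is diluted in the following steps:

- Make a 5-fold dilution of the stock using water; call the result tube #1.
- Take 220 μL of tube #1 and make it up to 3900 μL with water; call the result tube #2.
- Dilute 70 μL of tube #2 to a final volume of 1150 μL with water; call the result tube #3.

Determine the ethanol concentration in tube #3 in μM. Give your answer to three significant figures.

Step 1: 5-fold → factor 5
Step 2: 220 μL brought to 3900 μL → factor 3900/220 = 17.727
Step 3: 70 μL brought to 1150 μL → factor 1150/70 = 16.429
Overall dilution factor = 5 × 17.727 × 16.429 = 1456.2
Final = 2.00 mM / 1456.2 = 0.001373 mM = 1.37 μM

1.37 μM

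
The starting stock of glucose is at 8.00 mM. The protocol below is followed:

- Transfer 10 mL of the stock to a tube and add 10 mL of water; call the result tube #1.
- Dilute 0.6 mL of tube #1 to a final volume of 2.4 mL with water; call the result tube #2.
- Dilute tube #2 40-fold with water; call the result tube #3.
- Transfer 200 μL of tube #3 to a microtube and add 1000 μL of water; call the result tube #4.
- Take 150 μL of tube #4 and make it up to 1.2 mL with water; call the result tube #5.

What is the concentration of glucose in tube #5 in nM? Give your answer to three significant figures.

521 nM

Step 1: 10 mL + 10 mL = 20 mL total → factor 20/10 = 2
Step 2: 0.6 mL brought to 2.4 mL → factor 2.4/0.6 = 4
Step 3: 40-fold → factor 40
Step 4: 200 μL + 1000 μL = 1200 μL total → factor 1200/200 = 6
Step 5: 150 μL brought to 1.2 mL → factor 1200/150 = 8
Overall dilution factor = 2 × 4 × 40 × 6 × 8 = 15360
Final = 8.00 mM / 15360 = 0.0005208 mM = 521 nM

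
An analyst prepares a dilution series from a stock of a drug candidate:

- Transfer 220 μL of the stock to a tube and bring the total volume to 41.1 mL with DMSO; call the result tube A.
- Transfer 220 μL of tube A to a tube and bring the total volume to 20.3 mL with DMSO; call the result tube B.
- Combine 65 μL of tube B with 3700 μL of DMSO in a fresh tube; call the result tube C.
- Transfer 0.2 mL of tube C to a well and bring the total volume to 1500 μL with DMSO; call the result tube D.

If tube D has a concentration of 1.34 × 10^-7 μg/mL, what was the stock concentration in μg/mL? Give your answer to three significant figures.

1.00 μg/mL

Step 1: 220 μL brought to 41.1 mL → factor 41100/220 = 186.82
Step 2: 220 μL brought to 20.3 mL → factor 20300/220 = 92.273
Step 3: 65 μL + 3700 μL = 3765 μL total → factor 3765/65 = 57.923
Step 4: 0.2 mL brought to 1500 μL → factor 1.5/0.2 = 7.5
Overall dilution factor = 186.82 × 92.273 × 57.923 × 7.5 = 7.4887 × 10^6
Stock = 1.34 × 10^-7 μg/mL × 7.4887 × 10^6 = 1.00 μg/mL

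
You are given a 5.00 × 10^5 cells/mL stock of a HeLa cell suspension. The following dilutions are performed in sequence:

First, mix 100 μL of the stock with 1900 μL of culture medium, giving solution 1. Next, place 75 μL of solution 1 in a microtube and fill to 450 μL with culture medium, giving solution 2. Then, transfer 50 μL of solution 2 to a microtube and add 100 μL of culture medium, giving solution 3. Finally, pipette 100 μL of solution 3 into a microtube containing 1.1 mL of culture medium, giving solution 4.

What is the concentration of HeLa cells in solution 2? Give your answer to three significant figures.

4.17 × 10^3 cells/mL

Step 1: 100 μL + 1900 μL = 2000 μL total → factor 2000/100 = 20
Step 2: 75 μL brought to 450 μL → factor 450/75 = 6
Dilution factor through solution 2 = 20 × 6 = 120
[solution 2] = 5.00 × 10^5 cells/mL / 120 = 4.17 × 10^3 cells/mL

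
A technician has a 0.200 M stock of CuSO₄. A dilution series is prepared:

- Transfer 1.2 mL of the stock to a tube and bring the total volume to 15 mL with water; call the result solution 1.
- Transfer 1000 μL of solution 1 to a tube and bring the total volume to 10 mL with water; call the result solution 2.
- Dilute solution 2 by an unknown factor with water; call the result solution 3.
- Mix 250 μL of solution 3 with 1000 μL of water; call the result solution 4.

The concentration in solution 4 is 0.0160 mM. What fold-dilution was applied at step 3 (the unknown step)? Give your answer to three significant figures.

20.0-fold

Step 1: 1.2 mL brought to 15 mL → factor 15/1.2 = 12.5
Step 2: 1000 μL brought to 10 mL → factor 10000/1000 = 10
Step 3: unknown factor x
Step 4: 250 μL + 1000 μL = 1250 μL total → factor 1250/250 = 5
Product of known-step factors = 625
Overall factor = 0.200 M / (0.0160 mM) = 12500
x = 12500 / 625 = 20.0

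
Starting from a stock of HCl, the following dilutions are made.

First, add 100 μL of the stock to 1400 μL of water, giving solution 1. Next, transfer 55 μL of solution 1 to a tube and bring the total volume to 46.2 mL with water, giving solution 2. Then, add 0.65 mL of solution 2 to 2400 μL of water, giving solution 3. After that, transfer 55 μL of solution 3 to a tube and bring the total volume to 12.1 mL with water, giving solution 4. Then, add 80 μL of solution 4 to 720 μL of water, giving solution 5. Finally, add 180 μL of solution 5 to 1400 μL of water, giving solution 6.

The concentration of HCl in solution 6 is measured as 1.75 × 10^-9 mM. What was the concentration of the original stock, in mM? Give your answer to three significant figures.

2.00 mM

Step 1: 100 μL + 1400 μL = 1500 μL total → factor 1500/100 = 15
Step 2: 55 μL brought to 46.2 mL → factor 46200/55 = 840
Step 3: 0.65 mL + 2400 μL = 3.05 mL total → factor 3.05/0.65 = 4.6923
Step 4: 55 μL brought to 12.1 mL → factor 12100/55 = 220
Step 5: 80 μL + 720 μL = 800 μL total → factor 800/80 = 10
Step 6: 180 μL + 1400 μL = 1580 μL total → factor 1580/180 = 8.7778
Overall dilution factor = 15 × 840 × 4.6923 × 220 × 10 × 8.7778 = 1.1417 × 10^9
Stock = 1.75 × 10^-9 mM × 1.1417 × 10^9 = 2.00 mM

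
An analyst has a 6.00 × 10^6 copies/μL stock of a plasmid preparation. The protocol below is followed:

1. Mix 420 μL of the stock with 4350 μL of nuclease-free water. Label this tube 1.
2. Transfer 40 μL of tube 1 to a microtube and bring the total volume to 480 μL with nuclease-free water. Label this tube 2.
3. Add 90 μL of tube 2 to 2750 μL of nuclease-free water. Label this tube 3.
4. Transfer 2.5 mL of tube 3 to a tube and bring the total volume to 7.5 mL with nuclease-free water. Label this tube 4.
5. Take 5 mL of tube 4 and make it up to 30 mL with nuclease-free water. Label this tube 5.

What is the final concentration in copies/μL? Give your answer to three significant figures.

Step 1: 420 μL + 4350 μL = 4770 μL total → factor 4770/420 = 11.357
Step 2: 40 μL brought to 480 μL → factor 480/40 = 12
Step 3: 90 μL + 2750 μL = 2840 μL total → factor 2840/90 = 31.556
Step 4: 2.5 mL brought to 7.5 mL → factor 7.5/2.5 = 3
Step 5: 5 mL brought to 30 mL → factor 30/5 = 6
Overall dilution factor = 11.357 × 12 × 31.556 × 3 × 6 = 77410
Final = 6.00 × 10^6 copies/μL / 77410 = 77.5 copies/μL

77.5 copies/μL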